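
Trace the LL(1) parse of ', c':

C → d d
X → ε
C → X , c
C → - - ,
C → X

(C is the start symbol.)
LL(1) parsing maintains a stack (initially the start symbol over $) and the input. At each step: if the stack top is a terminal, match it against the current input token; if it is a non-terminal N, replace it with the RHS of M[N, lookahead] (the unique production whose predict set contains the lookahead).

Stack is shown with the top on the left.

Stack    Input  Action
----------------------
C $      , c $  output C → X , c
X , c $  , c $  output X → ε
, c $    , c $  match ','
c $      c $    match 'c'
$        $      accept

The string is accepted.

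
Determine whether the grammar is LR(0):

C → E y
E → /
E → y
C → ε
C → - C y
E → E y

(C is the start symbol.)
A grammar is LR(0) if no state in the canonical LR(0) collection has:
  - both a shift item (dot before a terminal) and a complete item (shift-reduce conflict), or
  - two or more complete items (reduce-reduce conflict; the accept item [C' → C .] counts as a complete item here).

Augment with C' → C and build the canonical LR(0) collection (I0 = CLOSURE({[C' → . C]}), then GOTO on every symbol after a dot until no new states appear). It has 9 states:
  I0: { [C → . - C y], [C → . E y], [C → .], [C' → . C], [E → . /], [E → . E y], [E → . y] }  — shift, reduce
  I1: { [C → - . C y], [C → . - C y], [C → . E y], [C → .], [E → . /], [E → . E y], [E → . y] }  — shift, reduce
  I2: { [E → / .] }  — reduce
  I3: { [C' → C .] }  — accept
  I4: { [C → E . y], [E → E . y] }  — shift
  I5: { [E → y .] }  — reduce
  I6: { [C → E y .], [E → E y .] }  — 2 reduces
  I7: { [C → - C . y] }  — shift
  I8: { [C → - C y .] }  — reduce

Conflict in state I0:
  Shift-reduce conflict between [C → .] and [C → . - C y]
So the grammar is NOT LR(0).

Answer: No. Shift-reduce conflict between [C → .] and [C → . - C y]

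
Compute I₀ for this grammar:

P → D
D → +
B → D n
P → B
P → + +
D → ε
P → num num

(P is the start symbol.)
First, augment the grammar with P' → P
I₀ = CLOSURE({ [P' → . P] }):
  [P' → . P] has the dot before P: add [P → . D], [P → . B], [P → . + +], [P → . num num]
  [P → . D] has the dot before D: add [D → . +], [D → .]
  [P → . B] has the dot before B: add [B → . D n]
No further items can be added.

I₀ = { [B → . D n], [D → . +], [D → .], [P → . + +], [P → . B], [P → . D], [P → . num num], [P' → . P] }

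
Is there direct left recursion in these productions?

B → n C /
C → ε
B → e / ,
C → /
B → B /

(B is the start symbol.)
Yes, B is left-recursive

Direct left recursion occurs when N → N α for some non-terminal N (the right-hand side begins with the left-hand side itself).

B → n C /: starts with n
C → ε: starts with ε
B → e / ,: starts with e
C → /: starts with '/'
B → B /: LEFT RECURSIVE (starts with B)

The grammar has direct left recursion on: B.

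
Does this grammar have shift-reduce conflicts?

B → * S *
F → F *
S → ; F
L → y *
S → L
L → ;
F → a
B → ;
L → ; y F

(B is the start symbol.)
A shift-reduce conflict occurs when an LR(0) state has both:
  - a complete (reduce) item [A → α .] (dot at the end), and
  - a shift item [B → β . c γ] (dot before a terminal).

Augment with B' → B and build the canonical LR(0) collection (I0 = CLOSURE({[B' → . B]}), then GOTO on every symbol after a dot until no new states appear). It has 15 states:
  I0: { [B → . * S *], [B → . ;], [B' → . B] }  — shift
  I1: { [B → * . S *], [L → . ; y F], [L → . ;], [L → . y *], [S → . ; F], [S → . L] }  — shift
  I2: { [B → ; .] }  — reduce
  I3: { [B' → B .] }  — accept
  I4: { [F → . F *], [F → . a], [L → ; . y F], [L → ; .], [S → ; . F] }  — shift, reduce
  I5: { [S → L .] }  — reduce
  I6: { [B → * S . *] }  — shift
  I7: { [L → y . *] }  — shift
  I8: { [L → y * .] }  — reduce
  I9: { [B → * S * .] }  — reduce
  I10: { [F → F . *], [S → ; F .] }  — shift, reduce
  I11: { [F → a .] }  — reduce
  I12: { [F → . F *], [F → . a], [L → ; y . F] }  — shift
  I13: { [F → F . *], [L → ; y F .] }  — shift, reduce
  I14: { [F → F * .] }  — reduce

I4 contains reduce item [L → ; .] and shift items [F → . a], [L → ; . y F] — shift-reduce conflict.
I10 contains reduce item [S → ; F .] and shift item [F → F . *] — shift-reduce conflict.
I13 contains reduce item [L → ; y F .] and shift item [F → F . *] — shift-reduce conflict.

Answer: Yes — I4: [L → ; .] vs [F → . a]; I10: [S → ; F .] vs [F → F . *]; I13: [L → ; y F .] vs [F → F . *]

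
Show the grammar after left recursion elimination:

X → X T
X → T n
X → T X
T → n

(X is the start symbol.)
X is directly left-recursive. The standard transformation for
  A → A α₁ | ... | A α_m | β₁ | ... | β_n
is
  A  → β₁ A' | ... | β_n A'
  A' → α₁ A' | ... | α_m A' | ε

X → T n becomes X → T n X'
X → T X becomes X → T X X'
X → X T becomes X' → T X'
Add X' → ε

Productions for other non-terminals are unchanged:
  T → n

Resulting grammar:
X → T n X'
X → T X X'
X' → T X'
X' → ε
T → n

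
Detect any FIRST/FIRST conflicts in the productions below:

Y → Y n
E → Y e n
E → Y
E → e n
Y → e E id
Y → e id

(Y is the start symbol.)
Yes. Y → Y n / Y → e E id on { 'e' }; Y → Y n / Y → e id on { 'e' }; Y → e E id / Y → e id on { 'e' }; E → Y e n / E → Y on { 'e' }; E → Y e n / E → e n on { 'e' }; E → Y / E → e n on { 'e' }

A FIRST/FIRST conflict occurs when two productions N → α and N → β for the same non-terminal have FIRST(α) ∩ FIRST(β) ≠ ∅ (with ε ∈ FIRST of a nullable right-hand side, so two nullable alternatives also conflict).

FIRST sets of the non-terminals at (or reachable through a nullable prefix from) the front of some alternative:
  FIRST(Y) = { 'e' }

Productions for Y:
  Y → Y n: FIRST = { 'e' }
  Y → e E id: FIRST = { 'e' }
  Y → e id: FIRST = { 'e' }
Productions for E:
  E → Y e n: FIRST = { 'e' }
  E → Y: FIRST = { 'e' }
  E → e n: FIRST = { 'e' }

Conflict for Y: Y → Y n and Y → e E id
  Overlap: { 'e' }
Conflict for Y: Y → Y n and Y → e id
  Overlap: { 'e' }
Conflict for Y: Y → e E id and Y → e id
  Overlap: { 'e' }
Conflict for E: E → Y e n and E → Y
  Overlap: { 'e' }
Conflict for E: E → Y e n and E → e n
  Overlap: { 'e' }
Conflict for E: E → Y and E → e n
  Overlap: { 'e' }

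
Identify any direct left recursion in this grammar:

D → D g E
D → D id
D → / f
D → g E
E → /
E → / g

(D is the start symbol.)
Direct left recursion occurs when N → N α for some non-terminal N (the right-hand side begins with the left-hand side itself).

D → D g E: LEFT RECURSIVE (starts with D)
D → D id: LEFT RECURSIVE (starts with D)
D → / f: starts with '/'
D → g E: starts with g
E → /: starts with '/'
E → / g: starts with '/'

The grammar has direct left recursion on: D.

Answer: Yes, D is left-recursive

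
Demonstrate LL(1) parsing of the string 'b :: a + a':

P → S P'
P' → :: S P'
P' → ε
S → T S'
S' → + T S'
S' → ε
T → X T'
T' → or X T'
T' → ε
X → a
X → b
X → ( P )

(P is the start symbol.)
Stack is shown with the top on the left.

Stack         Input         Action
----------------------------------
P $           b :: a + a $  output P → S P'
S P' $        b :: a + a $  output S → T S'
T S' P' $     b :: a + a $  output T → X T'
X T' S' P' $  b :: a + a $  output X → b
b T' S' P' $  b :: a + a $  match 'b'
T' S' P' $    :: a + a $    output T' → ε
S' P' $       :: a + a $    output S' → ε
P' $          :: a + a $    output P' → :: S P'
:: S P' $     :: a + a $    match '::'
S P' $        a + a $       output S → T S'
T S' P' $     a + a $       output T → X T'
X T' S' P' $  a + a $       output X → a
a T' S' P' $  a + a $       match 'a'
T' S' P' $    + a $         output T' → ε
S' P' $       + a $         output S' → + T S'
+ T S' P' $   + a $         match '+'
T S' P' $     a $           output T → X T'
X T' S' P' $  a $           output X → a
a T' S' P' $  a $           match 'a'
T' S' P' $    $             output T' → ε
S' P' $       $             output S' → ε
P' $          $             output P' → ε
$             $             accept

The string is accepted.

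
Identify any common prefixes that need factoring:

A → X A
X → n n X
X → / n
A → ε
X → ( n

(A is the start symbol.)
Left-factoring is needed when two productions for the same non-terminal
share a common prefix on the right-hand side.

Productions for A:
  A → X A
  A → ε
Productions for X:
  X → n n X
  X → / n
  X → ( n

No common prefixes found.

Answer: No, left-factoring is not needed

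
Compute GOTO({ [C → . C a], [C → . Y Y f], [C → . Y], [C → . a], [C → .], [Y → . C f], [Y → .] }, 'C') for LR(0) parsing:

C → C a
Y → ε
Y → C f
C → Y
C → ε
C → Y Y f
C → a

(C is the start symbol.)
GOTO(I, 'C') = CLOSURE({ [A → αX.β] : [A → α.Xβ] ∈ I, X = 'C' })

Items with dot before 'C', with the dot advanced:
  [C → . C a] → [C → C . a]
  [Y → . C f] → [Y → C . f]
Closure adds nothing (no advanced item has the dot before a non-terminal).

GOTO = { [C → C . a], [Y → C . f] }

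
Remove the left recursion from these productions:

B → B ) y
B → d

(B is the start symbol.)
B is directly left-recursive. The standard transformation for
  A → A α₁ | ... | A α_m | β₁ | ... | β_n
is
  A  → β₁ A' | ... | β_n A'
  A' → α₁ A' | ... | α_m A' | ε

B → d becomes B → d B'
B → B ) y becomes B' → ) y B'
Add B' → ε

Resulting grammar:
B → d B'
B' → ) y B'
B' → ε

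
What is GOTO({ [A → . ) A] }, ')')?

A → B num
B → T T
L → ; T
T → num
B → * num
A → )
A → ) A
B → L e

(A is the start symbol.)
GOTO(I, ')') = CLOSURE({ [A → αX.β] : [A → α.Xβ] ∈ I, X = ')' })

Items with dot before ')', with the dot advanced:
  [A → . ) A] → [A → ) . A]
Closure of the advanced items:
  [A → ) . A] has the dot before A: add [A → . B num], [A → . )], [A → . ) A]
  [A → . B num] has the dot before B: add [B → . T T], [B → . * num], [B → . L e]
  [B → . T T] has the dot before T: add [T → . num]
  [B → . L e] has the dot before L: add [L → . ; T]

GOTO = { [A → ) . A], [A → . ) A], [A → . )], [A → . B num], [B → . * num], [B → . L e], [B → . T T], [L → . ; T], [T → . num] }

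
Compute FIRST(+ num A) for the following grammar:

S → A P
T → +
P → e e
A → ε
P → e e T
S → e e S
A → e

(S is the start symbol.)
{ '+' }

To compute FIRST(+ num A), process the symbols left to right:
Symbol + is a terminal. Add '+' and stop.
FIRST(+ num A) = { '+' }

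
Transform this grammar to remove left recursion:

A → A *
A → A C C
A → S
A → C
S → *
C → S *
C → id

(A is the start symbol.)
A → S A'
A → C A'
A' → * A'
A' → C C A'
A' → ε
S → *
C → S *
C → id

A is directly left-recursive. The standard transformation for
  A → A α₁ | ... | A α_m | β₁ | ... | β_n
is
  A  → β₁ A' | ... | β_n A'
  A' → α₁ A' | ... | α_m A' | ε

A → S becomes A → S A'
A → C becomes A → C A'
A → A * becomes A' → * A'
A → A C C becomes A' → C C A'
Add A' → ε

Productions for other non-terminals are unchanged:
  S → *
  C → S *
  C → id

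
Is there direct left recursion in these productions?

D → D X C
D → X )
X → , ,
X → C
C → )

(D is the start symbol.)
D → D X C: LEFT RECURSIVE (starts with D)
D → X ): starts with X
X → , ,: starts with ','
X → C: starts with C
C → ): starts with ')'

The grammar has direct left recursion on: D.

Answer: Yes, D is left-recursive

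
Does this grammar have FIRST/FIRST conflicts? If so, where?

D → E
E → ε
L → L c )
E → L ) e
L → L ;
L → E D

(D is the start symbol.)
FIRST sets of the non-terminals at (or reachable through a nullable prefix from) the front of some alternative:
  FIRST(L) = { ')', ';', 'c', ε }
  FIRST(E) = { ')', ';', 'c', ε }
  FIRST(D) = { ')', ';', 'c', ε }

Productions for E:
  E → ε: FIRST = { ε }
  E → L ) e: FIRST = { ')', ';', 'c' }
Productions for L:
  L → L c ): FIRST = { ')', ';', 'c' }
  L → L ;: FIRST = { ')', ';', 'c' }
  L → E D: FIRST = { ')', ';', 'c', ε }
D has only one production, so no FIRST/FIRST conflict is possible there.

Conflict for L: L → L c ) and L → L ;
  Overlap: { ')', ';', 'c' }
Conflict for L: L → L c ) and L → E D
  Overlap: { ')', ';', 'c' }
Conflict for L: L → L ; and L → E D
  Overlap: { ')', ';', 'c' }

Answer: Yes. L → L c ')' / L → L ';' on { ')', ';', 'c' }; L → L c ')' / L → E D on { ')', ';', 'c' }; L → L ';' / L → E D on { ')', ';', 'c' }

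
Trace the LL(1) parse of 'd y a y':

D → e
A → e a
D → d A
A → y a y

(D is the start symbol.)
Stack is shown with the top on the left.

Stack    Input      Action
--------------------------
D $      d y a y $  output D → d A
d A $    d y a y $  match 'd'
A $      y a y $    output A → y a y
y a y $  y a y $    match 'y'
a y $    a y $      match 'a'
y $      y $        match 'y'
$        $          accept

The string is accepted.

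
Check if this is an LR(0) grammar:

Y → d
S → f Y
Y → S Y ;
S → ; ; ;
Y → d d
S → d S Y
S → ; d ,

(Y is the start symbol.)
Augment with Y' → Y and build the canonical LR(0) collection (I0 = CLOSURE({[Y' → . Y]}), then GOTO on every symbol after a dot until no new states appear). It has 17 states:
  I0: { [S → . ; ; ;], [S → . ; d ,], [S → . d S Y], [S → . f Y], [Y → . S Y ;], [Y → . d d], [Y → . d], [Y' → . Y] }  — shift
  I1: { [S → ; . ; ;], [S → ; . d ,] }  — shift
  I2: { [S → . ; ; ;], [S → . ; d ,], [S → . d S Y], [S → . f Y], [Y → . S Y ;], [Y → . d d], [Y → . d], [Y → S . Y ;] }  — shift
  I3: { [Y' → Y .] }  — accept
  I4: { [S → . ; ; ;], [S → . ; d ,], [S → . d S Y], [S → . f Y], [S → d . S Y], [Y → d . d], [Y → d .] }  — shift, reduce
  I5: { [S → . ; ; ;], [S → . ; d ,], [S → . d S Y], [S → . f Y], [S → f . Y], [Y → . S Y ;], [Y → . d d], [Y → . d] }  — shift
  I6: { [S → f Y .] }  — reduce
  I7: { [S → . ; ; ;], [S → . ; d ,], [S → . d S Y], [S → . f Y], [S → d S . Y], [Y → . S Y ;], [Y → . d d], [Y → . d] }  — shift
  I8: { [S → . ; ; ;], [S → . ; d ,], [S → . d S Y], [S → . f Y], [S → d . S Y], [Y → d d .] }  — shift, reduce
  I9: { [S → . ; ; ;], [S → . ; d ,], [S → . d S Y], [S → . f Y], [S → d . S Y] }  — shift
  I10: { [S → d S Y .] }  — reduce
  I11: { [Y → S Y . ;] }  — shift
  I12: { [Y → S Y ; .] }  — reduce
  I13: { [S → ; ; . ;] }  — shift
  I14: { [S → ; d . ,] }  — shift
  I15: { [S → ; d , .] }  — reduce
  I16: { [S → ; ; ; .] }  — reduce

Conflict in state I4:
  Shift-reduce conflict between [Y → d .] and [S → . ; ; ;]
So the grammar is NOT LR(0).

Answer: No. Shift-reduce conflict between [Y → d .] and [S → . ; ; ;]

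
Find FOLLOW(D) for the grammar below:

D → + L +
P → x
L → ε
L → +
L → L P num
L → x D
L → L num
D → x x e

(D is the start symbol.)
{ $, '+', 'num', 'x' }

D is the start symbol, so $ ∈ FOLLOW(D).
In L → x D: D is at the end, add FOLLOW(L)

The FOLLOW sets referred to above (computed the same way, to a fixed point):
  FOLLOW(L) = { '+', 'num', 'x' }

Taking the union: FOLLOW(D) = { $, '+', 'num', 'x' }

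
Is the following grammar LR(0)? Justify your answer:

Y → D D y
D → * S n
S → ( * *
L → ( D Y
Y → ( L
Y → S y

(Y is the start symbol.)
Yes, the grammar is LR(0)

A grammar is LR(0) if no state in the canonical LR(0) collection has:
  - both a shift item (dot before a terminal) and a complete item (shift-reduce conflict), or
  - two or more complete items (reduce-reduce conflict; the accept item [Y' → Y .] counts as a complete item here).

Augment with Y' → Y and build the canonical LR(0) collection (I0 = CLOSURE({[Y' → . Y]}), then GOTO on every symbol after a dot until no new states appear). It has 18 states:
  I0: { [D → . * S n], [S → . ( * *], [Y → . ( L], [Y → . D D y], [Y → . S y], [Y' → . Y] }  — shift
  I1: { [L → . ( D Y], [S → ( . * *], [Y → ( . L] }  — shift
  I2: { [D → * . S n], [S → . ( * *] }  — shift
  I3: { [D → . * S n], [Y → D . D y] }  — shift
  I4: { [Y → S . y] }  — shift
  I5: { [Y' → Y .] }  — accept
  I6: { [Y → S y .] }  — reduce
  I7: { [Y → D D . y] }  — shift
  I8: { [Y → D D y .] }  — reduce
  I9: { [S → ( . * *] }  — shift
  I10: { [D → * S . n] }  — shift
  I11: { [D → * S n .] }  — reduce
  I12: { [S → ( * . *] }  — shift
  I13: { [S → ( * * .] }  — reduce
  I14: { [D → . * S n], [L → ( . D Y] }  — shift
  I15: { [Y → ( L .] }  — reduce
  I16: { [D → . * S n], [L → ( D . Y], [S → . ( * *], [Y → . ( L], [Y → . D D y], [Y → . S y] }  — shift
  I17: { [L → ( D Y .] }  — reduce

Every state is either a pure shift/goto state or contains exactly one complete item and nothing to shift — no conflicts. The grammar is LR(0).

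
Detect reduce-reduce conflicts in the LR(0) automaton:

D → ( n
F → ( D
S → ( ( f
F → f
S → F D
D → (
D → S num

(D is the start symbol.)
A reduce-reduce conflict occurs when an LR(0) state has two complete items [A → α .] and [B → β .] — both call for a reduction, and with no lookahead the parser cannot choose between them.

Augment with D' → D and build the canonical LR(0) collection (I0 = CLOSURE({[D' → . D]}), then GOTO on every symbol after a dot until no new states appear). It has 12 states:
  I0: { [D → . ( n], [D → . (], [D → . S num], [D' → . D], [F → . ( D], [F → . f], [S → . ( ( f], [S → . F D] }  — shift
  I1: { [D → ( . n], [D → ( .], [D → . ( n], [D → . (], [D → . S num], [F → ( . D], [F → . ( D], [F → . f], [S → ( . ( f], [S → . ( ( f], [S → . F D] }  — shift, reduce
  I2: { [D' → D .] }  — accept
  I3: { [D → . ( n], [D → . (], [D → . S num], [F → . ( D], [F → . f], [S → . ( ( f], [S → . F D], [S → F . D] }  — shift
  I4: { [D → S . num] }  — shift
  I5: { [F → f .] }  — reduce
  I6: { [D → S num .] }  — reduce
  I7: { [S → F D .] }  — reduce
  I8: { [D → ( . n], [D → ( .], [D → . ( n], [D → . (], [D → . S num], [F → ( . D], [F → . ( D], [F → . f], [S → ( ( . f], [S → ( . ( f], [S → . ( ( f], [S → . F D] }  — shift, reduce
  I9: { [F → ( D .] }  — reduce
  I10: { [D → ( n .] }  — reduce
  I11: { [F → f .], [S → ( ( f .] }  — 2 reduces

I11 contains complete items [F → f .], [S → ( ( f .] — reduce-reduce conflict.

Answer: Yes — I11: [F → f .] vs [S → ( ( f .]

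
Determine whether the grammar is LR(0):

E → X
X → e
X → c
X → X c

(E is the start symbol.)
A grammar is LR(0) if no state in the canonical LR(0) collection has:
  - both a shift item (dot before a terminal) and a complete item (shift-reduce conflict), or
  - two or more complete items (reduce-reduce conflict; the accept item [E' → E .] counts as a complete item here).

Augment with E' → E and build the canonical LR(0) collection (I0 = CLOSURE({[E' → . E]}), then GOTO on every symbol after a dot until no new states appear). It has 6 states:
  I0: { [E → . X], [E' → . E], [X → . X c], [X → . c], [X → . e] }  — shift
  I1: { [E' → E .] }  — accept
  I2: { [E → X .], [X → X . c] }  — shift, reduce
  I3: { [X → c .] }  — reduce
  I4: { [X → e .] }  — reduce
  I5: { [X → X c .] }  — reduce

Conflict in state I2:
  Shift-reduce conflict between [E → X .] and [X → X . c]
So the grammar is NOT LR(0).

Answer: No. Shift-reduce conflict between [E → X .] and [X → X . c]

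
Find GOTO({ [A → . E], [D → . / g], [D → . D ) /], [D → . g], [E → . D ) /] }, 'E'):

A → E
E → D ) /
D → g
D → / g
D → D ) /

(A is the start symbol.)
{ [A → E .] }

GOTO(I, 'E') = CLOSURE({ [A → αX.β] : [A → α.Xβ] ∈ I, X = 'E' })

Items with dot before 'E', with the dot advanced:
  [A → . E] → [A → E .]
Closure adds nothing (no advanced item has the dot before a non-terminal).

GOTO = { [A → E .] }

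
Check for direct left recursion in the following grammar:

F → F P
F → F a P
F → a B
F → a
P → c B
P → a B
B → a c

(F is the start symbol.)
Direct left recursion occurs when N → N α for some non-terminal N (the right-hand side begins with the left-hand side itself).

F → F P: LEFT RECURSIVE (starts with F)
F → F a P: LEFT RECURSIVE (starts with F)
F → a B: starts with a
F → a: starts with a
P → c B: starts with c
P → a B: starts with a
B → a c: starts with a

The grammar has direct left recursion on: F.

Answer: Yes, F is left-recursive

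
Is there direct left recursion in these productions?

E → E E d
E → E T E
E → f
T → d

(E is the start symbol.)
Yes, E is left-recursive

E → E E d: LEFT RECURSIVE (starts with E)
E → E T E: LEFT RECURSIVE (starts with E)
E → f: starts with f
T → d: starts with d

The grammar has direct left recursion on: E.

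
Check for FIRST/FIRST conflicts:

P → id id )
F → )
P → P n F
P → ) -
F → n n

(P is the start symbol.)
Yes. P → id id ')' / P → P n F on { 'id' }; P → P n F / P → ')' '-' on { ')' }

A FIRST/FIRST conflict occurs when two productions N → α and N → β for the same non-terminal have FIRST(α) ∩ FIRST(β) ≠ ∅ (with ε ∈ FIRST of a nullable right-hand side, so two nullable alternatives also conflict).

FIRST sets of the non-terminals at (or reachable through a nullable prefix from) the front of some alternative:
  FIRST(P) = { ')', 'id' }

Productions for P:
  P → id id ): FIRST = { 'id' }
  P → P n F: FIRST = { ')', 'id' }
  P → ) -: FIRST = { ')' }
Productions for F:
  F → ): FIRST = { ')' }
  F → n n: FIRST = { 'n' }

Conflict for P: P → id id ) and P → P n F
  Overlap: { 'id' }
Conflict for P: P → P n F and P → ) -
  Overlap: { ')' }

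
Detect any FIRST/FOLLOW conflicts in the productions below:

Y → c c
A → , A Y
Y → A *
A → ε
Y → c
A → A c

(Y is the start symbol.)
Nullable non-terminals: A.
FIRST sets used below: FIRST(A) = { ',', 'c', ε }

A: nullable alternative(s) A → ε; FOLLOW(A) = { '*', ',', 'c' }
  A → , A Y: FIRST \ {ε} = { ',' } — overlaps FOLLOW(A) on { ',' }: CONFLICT
  A → ε: FIRST \ {ε} = { } — this is the only nullable alternative, skip
  A → A c: FIRST \ {ε} = { ',', 'c' } — overlaps FOLLOW(A) on { ',', 'c' }: CONFLICT

Y has no nullable alternative, so no FIRST/FOLLOW check is needed there.

So the grammar has 2 FIRST/FOLLOW conflicts (marked CONFLICT above).

Answer: Yes. A → ',' A Y with FOLLOW(A) on { ',' }; A → A c with FOLLOW(A) on { ',', 'c' }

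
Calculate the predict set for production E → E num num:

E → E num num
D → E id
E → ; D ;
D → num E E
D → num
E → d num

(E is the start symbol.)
{ ';', 'd' }

PREDICT(E → E num num) = (FIRST(RHS) \ {ε}) ∪ (FOLLOW(E) if ε ∈ FIRST(RHS), i.e. RHS ⇒* ε)
FIRST(E) = { ';', 'd' }
FIRST(E num num) = { ';', 'd' }
ε ∉ FIRST(E num num), so FOLLOW(E) is not added.
PREDICT(E → E num num) = { ';', 'd' }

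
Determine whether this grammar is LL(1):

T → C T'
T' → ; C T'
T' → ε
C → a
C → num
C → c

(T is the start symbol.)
A grammar is LL(1) if for each non-terminal N with multiple productions, the predict sets of those productions are pairwise disjoint, where PREDICT(N → α) = (FIRST(α) \ {ε}) ∪ (FOLLOW(N) if α ⇒* ε).

Relevant sets:
  FOLLOW(T') = { $ }

For T':
  PREDICT(T' → ';' C T') = { ';' }
  PREDICT(T' → ε) = { $ }
For C:
  PREDICT(C → a) = { 'a' }
  PREDICT(C → num) = { 'num' }
  PREDICT(C → c) = { 'c' }
T has a single production, so nothing to check there.

All predict sets are disjoint. The grammar IS LL(1).

Answer: Yes, the grammar is LL(1).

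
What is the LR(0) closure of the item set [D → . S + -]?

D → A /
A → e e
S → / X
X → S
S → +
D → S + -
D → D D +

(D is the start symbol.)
Start with: [D → . S + -]
  [D → . S + -] has the dot before S: add [S → . / X], [S → . +]
No further items can be added.

CLOSURE = { [D → . S + -], [S → . +], [S → . / X] }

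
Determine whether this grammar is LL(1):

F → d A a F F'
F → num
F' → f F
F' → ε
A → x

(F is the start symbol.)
Relevant sets:
  FOLLOW(F') = { $, 'f' }

For F:
  PREDICT(F → d A a F F') = { 'd' }
  PREDICT(F → num) = { 'num' }
For F':
  PREDICT(F' → f F) = { 'f' }
  PREDICT(F' → ε) = { $, 'f' }
A has a single production, so nothing to check there.

Conflict found: Predict set conflict for F': { 'f' }
The grammar is NOT LL(1).

Answer: No. Predict set conflict for F': { 'f' }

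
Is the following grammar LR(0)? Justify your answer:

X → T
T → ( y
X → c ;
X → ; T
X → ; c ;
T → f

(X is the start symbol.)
A grammar is LR(0) if no state in the canonical LR(0) collection has:
  - both a shift item (dot before a terminal) and a complete item (shift-reduce conflict), or
  - two or more complete items (reduce-reduce conflict; the accept item [X' → X .] counts as a complete item here).

Augment with X' → X and build the canonical LR(0) collection (I0 = CLOSURE({[X' → . X]}), then GOTO on every symbol after a dot until no new states appear). It has 12 states:
  I0: { [T → . ( y], [T → . f], [X → . ; T], [X → . ; c ;], [X → . T], [X → . c ;], [X' → . X] }  — shift
  I1: { [T → ( . y] }  — shift
  I2: { [T → . ( y], [T → . f], [X → ; . T], [X → ; . c ;] }  — shift
  I3: { [X → T .] }  — reduce
  I4: { [X' → X .] }  — accept
  I5: { [X → c . ;] }  — shift
  I6: { [T → f .] }  — reduce
  I7: { [X → c ; .] }  — reduce
  I8: { [X → ; T .] }  — reduce
  I9: { [X → ; c . ;] }  — shift
  I10: { [X → ; c ; .] }  — reduce
  I11: { [T → ( y .] }  — reduce

Every state is either a pure shift/goto state or contains exactly one complete item and nothing to shift — no conflicts. The grammar is LR(0).

Answer: Yes, the grammar is LR(0)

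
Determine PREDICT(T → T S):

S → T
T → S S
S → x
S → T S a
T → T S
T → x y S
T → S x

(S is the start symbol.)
{ 'x' }

PREDICT(T → T S) = (FIRST(RHS) \ {ε}) ∪ (FOLLOW(T) if ε ∈ FIRST(RHS), i.e. RHS ⇒* ε)
FIRST(T) = { 'x' }
FIRST(T S) = { 'x' }
ε ∉ FIRST(T S), so FOLLOW(T) is not added.
PREDICT(T → T S) = { 'x' }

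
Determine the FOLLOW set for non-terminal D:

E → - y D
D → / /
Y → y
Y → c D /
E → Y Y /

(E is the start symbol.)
To compute FOLLOW(D), find every occurrence of D on a right-hand side N → α D β: add FIRST(β) \ {ε}, and if β is empty or nullable also add FOLLOW(N). Iterate to a fixed point.

In E → - y D: D is at the end, add FOLLOW(E)
In Y → c D /: D is followed by '/', add FIRST('/') \ {ε} = { '/' }

The FOLLOW sets referred to above (computed the same way, to a fixed point):
  FOLLOW(E) = { $ }

Taking the union: FOLLOW(D) = { $, '/' }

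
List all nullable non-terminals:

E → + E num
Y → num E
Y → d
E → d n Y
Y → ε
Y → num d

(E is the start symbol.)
{ 'Y' }

ε-productions: Y → ε
So Y is immediately nullable.
No further non-terminal can be added: every production for the remaining non-terminals contains a terminal or a non-nullable non-terminal.
Nullable = { 'Y' }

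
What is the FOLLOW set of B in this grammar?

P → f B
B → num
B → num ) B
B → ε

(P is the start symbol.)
In P → f B: B is at the end, add FOLLOW(P)
In B → num ) B: B is at the end; this adds FOLLOW(B) to itself — nothing new

The FOLLOW sets referred to above (computed the same way, to a fixed point):
  FOLLOW(P) = { $ }

Taking the union: FOLLOW(B) = { $ }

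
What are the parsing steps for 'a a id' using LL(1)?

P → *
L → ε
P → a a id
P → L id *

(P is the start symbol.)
Stack is shown with the top on the left.

Stack     Input     Action
--------------------------
P $       a a id $  output P → a a id
a a id $  a a id $  match 'a'
a id $    a id $    match 'a'
id $      id $      match 'id'
$         $         accept

The string is accepted.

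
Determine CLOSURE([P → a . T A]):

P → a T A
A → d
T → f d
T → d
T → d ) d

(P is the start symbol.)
{ [P → a . T A], [T → . d ) d], [T → . d], [T → . f d] }

Start with: [P → a . T A]
  [P → a . T A] has the dot before T: add [T → . f d], [T → . d], [T → . d ) d]
No further items can be added.

CLOSURE = { [P → a . T A], [T → . d ) d], [T → . d], [T → . f d] }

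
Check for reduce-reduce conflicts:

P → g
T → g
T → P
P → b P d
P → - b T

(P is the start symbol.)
A reduce-reduce conflict occurs when an LR(0) state has two complete items [A → α .] and [B → β .] — both call for a reduction, and with no lookahead the parser cannot choose between them.

Augment with P' → P and build the canonical LR(0) collection (I0 = CLOSURE({[P' → . P]}), then GOTO on every symbol after a dot until no new states appear). It has 11 states:
  I0: { [P → . - b T], [P → . b P d], [P → . g], [P' → . P] }  — shift
  I1: { [P → - . b T] }  — shift
  I2: { [P' → P .] }  — accept
  I3: { [P → . - b T], [P → . b P d], [P → . g], [P → b . P d] }  — shift
  I4: { [P → g .] }  — reduce
  I5: { [P → b P . d] }  — shift
  I6: { [P → b P d .] }  — reduce
  I7: { [P → - b . T], [P → . - b T], [P → . b P d], [P → . g], [T → . P], [T → . g] }  — shift
  I8: { [T → P .] }  — reduce
  I9: { [P → - b T .] }  — reduce
  I10: { [P → g .], [T → g .] }  — 2 reduces

I10 contains complete items [P → g .], [T → g .] — reduce-reduce conflict.

Answer: Yes — I10: [P → g .] vs [T → g .]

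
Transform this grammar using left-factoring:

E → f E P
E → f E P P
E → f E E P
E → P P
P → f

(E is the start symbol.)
Left-factoring transforms A → αβ₁ | αβ₂ into A → αA' and A' → β₁ | β₂
(α is the longest common prefix among the alternatives). Repeat until
no nonterminal has two alternatives with a common prefix.

Round 1: E has alternatives sharing prefix 'f E'. Introduce E': E → f E E'
  Add: E' → P
  Add: E' → P P
  Add: E' → E P

Round 2: E' has alternatives sharing prefix 'P'. Introduce E'': E' → P E''
  Add: E'' → ε
  Add: E'' → P

No remaining common prefixes — done.

Resulting grammar:
E → f E E'
E' → P E''
E'' → ε
E'' → P
E' → E P
E → P P
P → f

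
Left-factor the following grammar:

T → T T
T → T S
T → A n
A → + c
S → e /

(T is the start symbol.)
T → T T'
T' → T
T' → S
T → A n
A → + c
S → e /

Left-factoring transforms A → αβ₁ | αβ₂ into A → αA' and A' → β₁ | β₂
(α is the longest common prefix among the alternatives). Repeat until
no nonterminal has two alternatives with a common prefix.

Round 1: T has alternatives sharing prefix 'T'. Introduce T': T → T T'
  Add: T' → T
  Add: T' → S

No remaining common prefixes — done.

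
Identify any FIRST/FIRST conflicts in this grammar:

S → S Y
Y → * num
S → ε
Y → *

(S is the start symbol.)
Yes. Y → '*' num / Y → '*' on { '*' }

A FIRST/FIRST conflict occurs when two productions N → α and N → β for the same non-terminal have FIRST(α) ∩ FIRST(β) ≠ ∅ (with ε ∈ FIRST of a nullable right-hand side, so two nullable alternatives also conflict).

FIRST sets of the non-terminals at (or reachable through a nullable prefix from) the front of some alternative:
  FIRST(S) = { '*', ε }
  FIRST(Y) = { '*' }

Productions for S:
  S → S Y: FIRST = { '*' }
  S → ε: FIRST = { ε }
Productions for Y:
  Y → * num: FIRST = { '*' }
  Y → *: FIRST = { '*' }

Conflict for Y: Y → * num and Y → *
  Overlap: { '*' }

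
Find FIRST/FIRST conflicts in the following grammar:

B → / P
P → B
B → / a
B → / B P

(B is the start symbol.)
Yes. B → '/' P / B → '/' a on { '/' }; B → '/' P / B → '/' B P on { '/' }; B → '/' a / B → '/' B P on { '/' }

A FIRST/FIRST conflict occurs when two productions N → α and N → β for the same non-terminal have FIRST(α) ∩ FIRST(β) ≠ ∅ (with ε ∈ FIRST of a nullable right-hand side, so two nullable alternatives also conflict).

Productions for B:
  B → / P: FIRST = { '/' }
  B → / a: FIRST = { '/' }
  B → / B P: FIRST = { '/' }
P has only one production, so no FIRST/FIRST conflict is possible there.

Conflict for B: B → / P and B → / a
  Overlap: { '/' }
Conflict for B: B → / P and B → / B P
  Overlap: { '/' }
Conflict for B: B → / a and B → / B P
  Overlap: { '/' }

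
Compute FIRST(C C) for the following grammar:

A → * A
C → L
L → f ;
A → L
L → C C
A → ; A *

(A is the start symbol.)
FIRST sets of the non-terminals involved (from the grammar, by fixed-point iteration):
  FIRST(C) = { 'f' }

To compute FIRST(C C), process the symbols left to right:
Symbol C is a non-terminal. Add FIRST(C) \ {ε} = { 'f' }
C is not nullable (ε ∉ FIRST(C)), so stop here.
FIRST(C C) = { 'f' }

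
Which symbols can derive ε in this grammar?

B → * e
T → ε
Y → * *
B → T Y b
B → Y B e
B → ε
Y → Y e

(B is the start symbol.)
{ 'B', 'T' }

A non-terminal is nullable if it can derive ε (the empty string): either it has an ε-production, or it has a production whose right-hand side consists entirely of nullable non-terminals.

ε-productions: T → ε, B → ε
So T, B are immediately nullable.
No further non-terminal can be added: every production for the remaining non-terminals contains a terminal or a non-nullable non-terminal.
Nullable = { 'B', 'T' }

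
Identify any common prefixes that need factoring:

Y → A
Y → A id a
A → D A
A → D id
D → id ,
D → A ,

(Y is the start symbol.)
Left-factoring is needed when two productions for the same non-terminal
share a common prefix on the right-hand side.

Productions for Y:
  Y → A
  Y → A id a
Productions for A:
  A → D A
  A → D id
Productions for D:
  D → id ,
  D → A ,

Found common prefix 'A' in productions for Y
Found common prefix 'D' in productions for A

Answer: Yes, Y has productions with common prefix 'A'; A has productions with common prefix 'D'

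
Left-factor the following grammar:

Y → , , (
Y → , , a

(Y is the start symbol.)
Left-factoring transforms A → αβ₁ | αβ₂ into A → αA' and A' → β₁ | β₂
(α is the longest common prefix among the alternatives). Repeat until
no nonterminal has two alternatives with a common prefix.

Round 1: Y has alternatives sharing prefix ', ,'. Introduce Y': Y → , , Y'
  Add: Y' → (
  Add: Y' → a

No remaining common prefixes — done.

Resulting grammar:
Y → , , Y'
Y' → (
Y' → a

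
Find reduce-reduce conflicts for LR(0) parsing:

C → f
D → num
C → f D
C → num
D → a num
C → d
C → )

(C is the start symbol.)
No reduce-reduce conflicts

A reduce-reduce conflict occurs when an LR(0) state has two complete items [A → α .] and [B → β .] — both call for a reduction, and with no lookahead the parser cannot choose between them.

Augment with C' → C and build the canonical LR(0) collection (I0 = CLOSURE({[C' → . C]}), then GOTO on every symbol after a dot until no new states appear). It has 10 states:
  I0: { [C → . )], [C → . d], [C → . f D], [C → . f], [C → . num], [C' → . C] }  — shift
  I1: { [C → ) .] }  — reduce
  I2: { [C' → C .] }  — accept
  I3: { [C → d .] }  — reduce
  I4: { [C → f . D], [C → f .], [D → . a num], [D → . num] }  — shift, reduce
  I5: { [C → num .] }  — reduce
  I6: { [C → f D .] }  — reduce
  I7: { [D → a . num] }  — shift
  I8: { [D → num .] }  — reduce
  I9: { [D → a num .] }  — reduce

No state contains more than one complete item.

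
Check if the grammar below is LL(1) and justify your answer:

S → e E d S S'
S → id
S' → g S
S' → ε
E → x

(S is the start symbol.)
Relevant sets:
  FOLLOW(S') = { $, 'g' }

For S:
  PREDICT(S → e E d S S') = { 'e' }
  PREDICT(S → id) = { 'id' }
For S':
  PREDICT(S' → g S) = { 'g' }
  PREDICT(S' → ε) = { $, 'g' }
E has a single production, so nothing to check there.

Conflict found: Predict set conflict for S': { 'g' }
The grammar is NOT LL(1).

Answer: No. Predict set conflict for S': { 'g' }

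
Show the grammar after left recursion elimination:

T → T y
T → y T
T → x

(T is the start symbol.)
T → y T T'
T → x T'
T' → y T'
T' → ε

T is directly left-recursive. The standard transformation for
  A → A α₁ | ... | A α_m | β₁ | ... | β_n
is
  A  → β₁ A' | ... | β_n A'
  A' → α₁ A' | ... | α_m A' | ε

T → y T becomes T → y T T'
T → x becomes T → x T'
T → T y becomes T' → y T'
Add T' → ε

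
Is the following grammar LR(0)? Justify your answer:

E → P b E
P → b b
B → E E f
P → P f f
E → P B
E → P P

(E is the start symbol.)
Augment with E' → E and build the canonical LR(0) collection (I0 = CLOSURE({[E' → . E]}), then GOTO on every symbol after a dot until no new states appear). It has 15 states:
  I0: { [E → . P B], [E → . P P], [E → . P b E], [E' → . E], [P → . P f f], [P → . b b] }  — shift
  I1: { [E' → E .] }  — accept
  I2: { [B → . E E f], [E → . P B], [E → . P P], [E → . P b E], [E → P . B], [E → P . P], [E → P . b E], [P → . P f f], [P → . b b], [P → P . f f] }  — shift
  I3: { [P → b . b] }  — shift
  I4: { [P → b b .] }  — reduce
  I5: { [E → P B .] }  — reduce
  I6: { [B → E . E f], [E → . P B], [E → . P P], [E → . P b E], [P → . P f f], [P → . b b] }  — shift
  I7: { [B → . E E f], [E → . P B], [E → . P P], [E → . P b E], [E → P . B], [E → P . P], [E → P . b E], [E → P P .], [P → . P f f], [P → . b b], [P → P . f f] }  — shift, reduce
  I8: { [E → . P B], [E → . P P], [E → . P b E], [E → P b . E], [P → . P f f], [P → . b b], [P → b . b] }  — shift
  I9: { [P → P f . f] }  — shift
  I10: { [P → P f f .] }  — reduce
  I11: { [E → P b E .] }  — reduce
  I12: { [P → b . b], [P → b b .] }  — shift, reduce
  I13: { [B → E E . f] }  — shift
  I14: { [B → E E f .] }  — reduce

Conflict in state I7:
  Shift-reduce conflict between [E → P P .] and [E → P . b E]
So the grammar is NOT LR(0).

Answer: No. Shift-reduce conflict between [E → P P .] and [E → P . b E]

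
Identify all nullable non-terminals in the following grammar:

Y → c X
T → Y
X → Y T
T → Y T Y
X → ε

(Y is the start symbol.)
A non-terminal is nullable if it can derive ε (the empty string): either it has an ε-production, or it has a production whose right-hand side consists entirely of nullable non-terminals.

ε-productions: X → ε
So X is immediately nullable.
No further non-terminal can be added: every production for the remaining non-terminals contains a terminal or a non-nullable non-terminal.
Nullable = { 'X' }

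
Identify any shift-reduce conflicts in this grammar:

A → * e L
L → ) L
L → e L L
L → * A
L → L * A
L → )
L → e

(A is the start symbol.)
Yes — I4: [L → ) .] vs [L → . )]; I6: [A → * e L .] vs [L → L . * A]; I7: [L → e .] vs [L → . )]; I10: [L → e L L .] vs [L → L . * A]; I15: [L → ) L .] vs [L → L . * A]

A shift-reduce conflict occurs when an LR(0) state has both:
  - a complete (reduce) item [A → α .] (dot at the end), and
  - a shift item [B → β . c γ] (dot before a terminal).

Augment with A' → A and build the canonical LR(0) collection (I0 = CLOSURE({[A' → . A]}), then GOTO on every symbol after a dot until no new states appear). It has 16 states:
  I0: { [A → . * e L], [A' → . A] }  — shift
  I1: { [A → * . e L] }  — shift
  I2: { [A' → A .] }  — accept
  I3: { [A → * e . L], [L → . ) L], [L → . )], [L → . * A], [L → . L * A], [L → . e L L], [L → . e] }  — shift
  I4: { [L → ) . L], [L → ) .], [L → . ) L], [L → . )], [L → . * A], [L → . L * A], [L → . e L L], [L → . e] }  — shift, reduce
  I5: { [A → . * e L], [L → * . A] }  — shift
  I6: { [A → * e L .], [L → L . * A] }  — shift, reduce
  I7: { [L → . ) L], [L → . )], [L → . * A], [L → . L * A], [L → . e L L], [L → . e], [L → e . L L], [L → e .] }  — shift, reduce
  I8: { [L → . ) L], [L → . )], [L → . * A], [L → . L * A], [L → . e L L], [L → . e], [L → L . * A], [L → e L . L] }  — shift
  I9: { [A → . * e L], [L → * . A], [L → L * . A] }  — shift
  I10: { [L → L . * A], [L → e L L .] }  — shift, reduce
  I11: { [A → . * e L], [L → L * . A] }  — shift
  I12: { [L → L * A .] }  — reduce
  I13: { [L → * A .], [L → L * A .] }  — 2 reduces
  I14: { [L → * A .] }  — reduce
  I15: { [L → ) L .], [L → L . * A] }  — shift, reduce

I4 contains reduce item [L → ) .] and shift items [L → . )], [L → . ) L], [L → . * A], [L → . e], [L → . e L L] — shift-reduce conflict.
I6 contains reduce item [A → * e L .] and shift item [L → L . * A] — shift-reduce conflict.
I7 contains reduce item [L → e .] and shift items [L → . )], [L → . ) L], [L → . * A], [L → . e], [L → . e L L] — shift-reduce conflict.
I10 contains reduce item [L → e L L .] and shift item [L → L . * A] — shift-reduce conflict.
I15 contains reduce item [L → ) L .] and shift item [L → L . * A] — shift-reduce conflict.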